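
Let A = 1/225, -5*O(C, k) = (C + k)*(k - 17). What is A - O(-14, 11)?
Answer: 811/225 ≈ 3.6044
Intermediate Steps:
O(C, k) = -(-17 + k)*(C + k)/5 (O(C, k) = -(C + k)*(k - 17)/5 = -(C + k)*(-17 + k)/5 = -(-17 + k)*(C + k)/5)
A = 1/225 ≈ 0.0044444
A - O(-14, 11) = 1/225 - (-1/5*11**2 + (17/5)*(-14) + (17/5)*11 - 1/5*(-14)*11) = 1/225 - (-1/5*121 - 238/5 + 187/5 + 154/5) = 1/225 - (-121/5 - 238/5 + 187/5 + 154/5) = 1/225 - 1*(-18/5) = 1/225 + 18/5 = 811/225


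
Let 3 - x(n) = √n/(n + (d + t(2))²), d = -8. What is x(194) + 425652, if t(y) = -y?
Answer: 425655 - √194/294 ≈ 4.2566e+5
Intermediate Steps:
x(n) = 3 - √n/(100 + n) (x(n) = 3 - √n/(n + (-8 - 1*2)²) = 3 - √n/(n + (-8 - 2)²) = 3 - √n/(n + (-10)²) = 3 - √n/(n + 100) = 3 - √n/(100 + n))
x(194) + 425652 = (300 - √194 + 3*194)/(100 + 194) + 425652 = (300 - √194 + 582)/294 + 425652 = (882 - √194)/294 + 425652 = (3 - √194/294) + 425652 = 425655 - √194/294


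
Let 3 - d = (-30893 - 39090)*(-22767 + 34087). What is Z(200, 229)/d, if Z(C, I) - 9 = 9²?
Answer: 90/792207563 ≈ 1.1361e-7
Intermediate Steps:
Z(C, I) = 90 (Z(C, I) = 9 + 9² = 9 + 81 = 90)
d = 792207563 (d = 3 - (-30893 - 39090)*(-22767 + 34087) = 3 - (-69983)*11320 = 3 - 1*(-792207560) = 3 + 792207560 = 792207563)
Z(200, 229)/d = 90/792207563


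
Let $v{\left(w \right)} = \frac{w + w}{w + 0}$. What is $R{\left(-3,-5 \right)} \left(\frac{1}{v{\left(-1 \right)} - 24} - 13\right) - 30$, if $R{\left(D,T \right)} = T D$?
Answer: $- \frac{4965}{22} \approx -225.68$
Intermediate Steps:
$v{\left(w \right)} = 2$ ($v{\left(w \right)} = \frac{2 w}{w} = 2$)
$R{\left(D,T \right)} = D T$
$R{\left(-3,-5 \right)} \left(\frac{1}{v{\left(-1 \right)} - 24} - 13\right) - 30 = \left(-3\right) \left(-5\right) \left(\frac{1}{2 - 24} - 13\right) - 30 = 15 \left(\frac{1}{-22} - 13\right) - 30 = 15 \left(- \frac{1}{22} - 13\right) - 30 = 15 \left(- \frac{287}{22}\right) - 30 = - \frac{4305}{22} - 30 = - \frac{4965}{22}$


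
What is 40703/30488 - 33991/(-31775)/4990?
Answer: 3227396032179/2417046719000 ≈ 1.3353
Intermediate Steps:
40703/30488 - 33991/(-31775)/4990 = 40703*(1/30488) - 33991*(-1/31775)*(1/4990) = 40703/30488 + (33991/31775)*(1/4990) = 40703/30488 + 33991/158557250 = 3227396032179/2417046719000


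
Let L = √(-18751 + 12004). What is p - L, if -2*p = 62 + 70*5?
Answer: -206 - I*√6747 ≈ -206.0 - 82.14*I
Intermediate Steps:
p = -206 (p = -(62 + 70*5)/2 = -(62 + 350)/2 = -½*412 = -206)
L = I*√6747 (L = √(-6747) = I*√6747 ≈ 82.14*I)
p - L = -206 - I*√6747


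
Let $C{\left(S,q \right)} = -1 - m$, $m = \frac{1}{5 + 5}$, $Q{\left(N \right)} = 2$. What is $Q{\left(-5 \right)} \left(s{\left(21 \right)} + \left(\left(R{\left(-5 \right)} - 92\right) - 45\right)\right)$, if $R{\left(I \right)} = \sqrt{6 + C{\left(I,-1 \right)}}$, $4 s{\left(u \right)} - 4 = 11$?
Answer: $- \frac{533}{2} + \frac{7 \sqrt{10}}{5} \approx -262.07$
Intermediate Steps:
$m = \frac{1}{10} \approx 0.1$
$s{\left(u \right)} = \frac{15}{4}$ ($s{\left(u \right)} = 1 + \frac{1}{4} \cdot 11 = 1 + \frac{11}{4} = \frac{15}{4}$)
$C{\left(S,q \right)} = - \frac{11}{10}$ ($C{\left(S,q \right)} = -1 - \frac{1}{10} = - \frac{11}{10}$)
$R{\left(I \right)} = \frac{7 \sqrt{10}}{10}$ ($R{\left(I \right)} = \sqrt{6 - \frac{11}{10}} = \sqrt{\frac{49}{10}} = \frac{7 \sqrt{10}}{10}$)
$Q{\left(-5 \right)} \left(s{\left(21 \right)} + \left(\left(R{\left(-5 \right)} - 92\right) - 45\right)\right) = 2 \left(\frac{15}{4} - \left(137 - \frac{7 \sqrt{10}}{10}\right)\right) = 2 \left(- \frac{533}{4} + \frac{7 \sqrt{10}}{10}\right) = - \frac{533}{2} + \frac{7 \sqrt{10}}{5}$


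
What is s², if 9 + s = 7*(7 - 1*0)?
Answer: 1600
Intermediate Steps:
s = 40 (s = -9 + 7*(7 - 1*0) = -9 + 7*(7 + 0) = -9 + 7*7 = -9 + 49 = 40)
s² = 40² = 1600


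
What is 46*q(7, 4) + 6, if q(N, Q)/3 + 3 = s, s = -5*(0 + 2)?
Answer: -1788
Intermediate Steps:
s = -10 (s = -5*2 = -10)
q(N, Q) = -39 (q(N, Q) = -9 + 3*(-10) = -9 - 30 = -39)
46*q(7, 4) + 6 = 46*(-39) + 6 = -1794 + 6 = -1788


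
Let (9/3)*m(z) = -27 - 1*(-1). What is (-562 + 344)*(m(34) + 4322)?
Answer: -2820920/3 ≈ -9.4031e+5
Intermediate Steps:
m(z) = -26/3 (m(z) = (-27 - 1*(-1))/3 = (-27 + 1)/3 = (⅓)*(-26) = -26/3)
(-562 + 344)*(m(34) + 4322) = (-562 + 344)*(-26/3 + 4322) = -218*12940/3 = -2820920/3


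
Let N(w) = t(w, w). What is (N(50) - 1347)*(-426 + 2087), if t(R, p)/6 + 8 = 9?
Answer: -2227401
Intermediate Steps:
t(R, p) = 6 (t(R, p) = -48 + 6*9 = -48 + 54 = 6)
N(w) = 6
(N(50) - 1347)*(-426 + 2087) = (6 - 1347)*(-426 + 2087) = -1341*1661 = -2227401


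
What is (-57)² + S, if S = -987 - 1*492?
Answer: 1770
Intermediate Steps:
S = -1479 (S = -987 - 492 = -1479)
(-57)² + S = (-57)² - 1479 = 3249 - 1479 = 1770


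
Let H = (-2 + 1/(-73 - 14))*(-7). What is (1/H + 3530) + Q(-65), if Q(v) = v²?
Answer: 9499962/1225 ≈ 7755.1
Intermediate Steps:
H = 1225/87 (H = (-2 + 1/(-87))*(-7) = (-2 - 1/87)*(-7) = -175/87*(-7) = 1225/87 ≈ 14.080)
(1/H + 3530) + Q(-65) = (1/(1225/87) + 3530) + (-65)² = (87/1225 + 3530) + 4225 = 4324337/1225 + 4225 = 9499962/1225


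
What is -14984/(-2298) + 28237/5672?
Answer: 74938937/6517128 ≈ 11.499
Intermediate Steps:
-14984/(-2298) + 28237/5672 = -14984*(-1/2298) + 28237*(1/5672) = 7492/1149 + 28237/5672 = 74938937/6517128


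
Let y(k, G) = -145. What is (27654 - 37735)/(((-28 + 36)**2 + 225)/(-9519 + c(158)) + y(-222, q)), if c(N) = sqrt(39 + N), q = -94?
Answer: 132478148661451/1905897594011 - 2913409*sqrt(197)/1905897594011 ≈ 69.510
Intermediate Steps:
(27654 - 37735)/(((-28 + 36)**2 + 225)/(-9519 + c(158)) + y(-222, q)) = (27654 - 37735)/(((-28 + 36)**2 + 225)/(-9519 + sqrt(39 + 158)) - 145) = -10081/((8**2 + 225)/(-9519 + sqrt(197)) - 145) = -10081/((64 + 225)/(-9519 + sqrt(197)) - 145) = -10081/(289/(-9519 + sqrt(197)) - 145) = -10081/(-145 + 289/(-9519 + sqrt(197)))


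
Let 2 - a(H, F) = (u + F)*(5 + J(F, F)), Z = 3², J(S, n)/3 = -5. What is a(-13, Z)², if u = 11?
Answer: 40804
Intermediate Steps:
J(S, n) = -15 (J(S, n) = 3*(-5) = -15)
Z = 9
a(H, F) = 112 + 10*F (a(H, F) = 2 - (11 + F)*(5 - 15) = 2 - (11 + F)*(-10) = 2 - (-110 - 10*F) = 2 + (110 + 10*F) = 112 + 10*F)
a(-13, Z)² = (112 + 10*9)² = (112 + 90)² = 202² = 40804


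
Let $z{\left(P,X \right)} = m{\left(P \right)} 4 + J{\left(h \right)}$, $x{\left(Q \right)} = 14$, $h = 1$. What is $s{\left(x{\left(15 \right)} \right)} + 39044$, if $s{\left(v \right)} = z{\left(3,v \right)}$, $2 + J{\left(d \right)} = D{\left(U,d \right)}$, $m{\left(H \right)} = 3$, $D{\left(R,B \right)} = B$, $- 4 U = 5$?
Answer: $39055$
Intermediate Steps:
$U = - \frac{5}{4}$ ($U = \left(- \frac{1}{4}\right) 5 = - \frac{5}{4} \approx -1.25$)
$J{\left(d \right)} = -2 + d$
$z{\left(P,X \right)} = 11$ ($z{\left(P,X \right)} = 3 \cdot 4 + \left(-2 + 1\right) = 12 - 1 = 11$)
$s{\left(v \right)} = 11$
$s{\left(x{\left(15 \right)} \right)} + 39044 = 11 + 39044 = 39055$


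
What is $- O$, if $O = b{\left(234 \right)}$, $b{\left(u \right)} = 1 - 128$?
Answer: $127$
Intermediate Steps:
$b{\left(u \right)} = -127$ ($b{\left(u \right)} = 1 - 128 = -127$)
$O = -127$
$- O = \left(-1\right) \left(-127\right) = 127$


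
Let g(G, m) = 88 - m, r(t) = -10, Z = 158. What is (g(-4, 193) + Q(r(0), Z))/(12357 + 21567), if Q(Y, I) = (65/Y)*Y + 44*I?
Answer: 576/2827 ≈ 0.20375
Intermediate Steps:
Q(Y, I) = 65 + 44*I
(g(-4, 193) + Q(r(0), Z))/(12357 + 21567) = ((88 - 1*193) + (65 + 44*158))/(12357 + 21567) = ((88 - 193) + (65 + 6952))/33924 = (-105 + 7017)*(1/33924) = 6912*(1/33924) = 576/2827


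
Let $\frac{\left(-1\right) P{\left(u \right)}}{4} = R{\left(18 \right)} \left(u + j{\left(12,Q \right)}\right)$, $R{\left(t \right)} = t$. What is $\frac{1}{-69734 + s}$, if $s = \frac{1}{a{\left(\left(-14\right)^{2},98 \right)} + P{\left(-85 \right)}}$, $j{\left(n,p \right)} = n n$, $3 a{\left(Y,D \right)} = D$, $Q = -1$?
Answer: $- \frac{12646}{881856167} \approx -1.434 \cdot 10^{-5}$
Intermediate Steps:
$a{\left(Y,D \right)} = \frac{D}{3}$
$j{\left(n,p \right)} = n^{2}$
$P{\left(u \right)} = -10368 - 72 u$ ($P{\left(u \right)} = - 4 \cdot 18 \left(u + 12^{2}\right) = - 4 \cdot 18 \left(u + 144\right) = - 4 \cdot 18 \left(144 + u\right) = - 4 \left(2592 + 18 u\right) = -10368 - 72 u$)
$s = - \frac{3}{12646}$ ($s = \frac{1}{\frac{1}{3} \cdot 98 - 4248} = \frac{1}{\frac{98}{3} + \left(-10368 + 6120\right)} = \frac{1}{\frac{98}{3} - 4248} = \frac{1}{- \frac{12646}{3}} = - \frac{3}{12646} \approx -0.00023723$)
$\frac{1}{-69734 + s} = \frac{1}{-69734 - \frac{3}{12646}} = \frac{1}{- \frac{881856167}{12646}} = - \frac{12646}{881856167}$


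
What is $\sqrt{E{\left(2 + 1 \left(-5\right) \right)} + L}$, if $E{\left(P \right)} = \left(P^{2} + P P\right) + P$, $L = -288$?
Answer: $i \sqrt{273} \approx 16.523 i$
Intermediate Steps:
$E{\left(P \right)} = P + 2 P^{2}$ ($E{\left(P \right)} = \left(P^{2} + P^{2}\right) + P = 2 P^{2} + P = P + 2 P^{2}$)
$\sqrt{E{\left(2 + 1 \left(-5\right) \right)} + L} = \sqrt{\left(2 + 1 \left(-5\right)\right) \left(1 + 2 \left(2 + 1 \left(-5\right)\right)\right) - 288} = \sqrt{\left(2 - 5\right) \left(1 + 2 \left(2 - 5\right)\right) - 288} = \sqrt{- 3 \left(1 + 2 \left(-3\right)\right) - 288} = \sqrt{- 3 \left(1 - 6\right) - 288} = \sqrt{\left(-3\right) \left(-5\right) - 288} = \sqrt{15 - 288} = \sqrt{-273} = i \sqrt{273}$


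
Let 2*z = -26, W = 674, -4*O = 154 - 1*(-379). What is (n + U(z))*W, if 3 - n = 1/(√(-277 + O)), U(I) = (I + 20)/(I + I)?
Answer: 23927/13 + 1348*I*√1641/1641 ≈ 1840.5 + 33.276*I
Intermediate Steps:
O = -533/4 (O = -(154 - 1*(-379))/4 = -(154 + 379)/4 = -¼*533 = -533/4 ≈ -133.25)
z = -13 (z = (½)*(-26) = -13)
U(I) = (20 + I)/(2*I) (U(I) = (20 + I)/((2*I)) = (20 + I)*(1/(2*I)) = (20 + I)/(2*I))
n = 3 + 2*I*√1641/1641 (n = 3 - 1/(√(-277 - 533/4)) = 3 - 1/(√(-1641/4)) = 3 - 1/(I*√1641/2) = 3 - (-2)*I*√1641/1641 = 3 + 2*I*√1641/1641 ≈ 3.0 + 0.049371*I)
(n + U(z))*W = ((3 + 2*I*√1641/1641) + (½)*(20 - 13)/(-13))*674 = ((3 + 2*I*√1641/1641) + (½)*(-1/13)*7)*674 = ((3 + 2*I*√1641/1641) - 7/26)*674 = (71/26 + 2*I*√1641/1641)*674 = 23927/13 + 1348*I*√1641/1641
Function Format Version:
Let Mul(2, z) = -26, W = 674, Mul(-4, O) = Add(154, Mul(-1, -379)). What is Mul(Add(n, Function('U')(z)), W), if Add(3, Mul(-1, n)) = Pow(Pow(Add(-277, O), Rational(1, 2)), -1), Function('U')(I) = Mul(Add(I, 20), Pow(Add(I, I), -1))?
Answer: Add(Rational(23927, 13), Mul(Rational(1348, 1641), I, Pow(1641, Rational(1, 2)))) ≈ Add(1840.5, Mul(33.276, I))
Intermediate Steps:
O = Rational(-533, 4) (O = Mul(Rational(-1, 4), Add(154, Mul(-1, -379))) = Mul(Rational(-1, 4), Add(154, 379)) = Mul(Rational(-1, 4), 533) = Rational(-533, 4) ≈ -133.25)
z = -13 (z = Mul(Rational(1, 2), -26) = -13)
Function('U')(I) = Mul(Rational(1, 2), Pow(I, -1), Add(20, I)) (Function('U')(I) = Mul(Add(20, I), Pow(Mul(2, I), -1)) = Mul(Add(20, I), Mul(Rational(1, 2), Pow(I, -1))) = Mul(Rational(1, 2), Pow(I, -1), Add(20, I)))
n = Add(3, Mul(Rational(2, 1641), I, Pow(1641, Rational(1, 2)))) (n = Add(3, Mul(-1, Pow(Pow(Add(-277, Rational(-533, 4)), Rational(1, 2)), -1))) = Add(3, Mul(-1, Pow(Pow(Rational(-1641, 4), Rational(1, 2)), -1))) = Add(3, Mul(-1, Pow(Mul(Rational(1, 2), I, Pow(1641, Rational(1, 2))), -1))) = Add(3, Mul(-1, Mul(Rational(-2, 1641), I, Pow(1641, Rational(1, 2))))) = Add(3, Mul(Rational(2, 1641), I, Pow(1641, Rational(1, 2)))) ≈ Add(3.0000, Mul(0.049371, I)))
Mul(Add(n, Function('U')(z)), W) = Mul(Add(Add(3, Mul(Rational(2, 1641), I, Pow(1641, Rational(1, 2)))), Mul(Rational(1, 2), Pow(-13, -1), Add(20, -13))), 674) = Mul(Add(Add(3, Mul(Rational(2, 1641), I, Pow(1641, Rational(1, 2)))), Mul(Rational(1, 2), Rational(-1, 13), 7)), 674) = Mul(Add(Add(3, Mul(Rational(2, 1641), I, Pow(1641, Rational(1, 2)))), Rational(-7, 26)), 674) = Mul(Add(Rational(71, 26), Mul(Rational(2, 1641), I, Pow(1641, Rational(1, 2)))), 674) = Add(Rational(23927, 13), Mul(Rational(1348, 1641), I, Pow(1641, Rational(1, 2))))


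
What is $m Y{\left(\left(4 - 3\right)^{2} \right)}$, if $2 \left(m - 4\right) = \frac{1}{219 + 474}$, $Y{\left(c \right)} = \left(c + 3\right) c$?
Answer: $\frac{11090}{693} \approx 16.003$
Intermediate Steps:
$Y{\left(c \right)} = c \left(3 + c\right)$ ($Y{\left(c \right)} = \left(3 + c\right) c = c \left(3 + c\right)$)
$m = \frac{5545}{1386}$ ($m = 4 + \frac{1}{2 \left(219 + 474\right)} = 4 + \frac{1}{2 \cdot 693} = 4 + \frac{1}{2} \cdot \frac{1}{693} = 4 + \frac{1}{1386} = \frac{5545}{1386} \approx 4.0007$)
$m Y{\left(\left(4 - 3\right)^{2} \right)} = \frac{5545 \left(4 - 3\right)^{2} \left(3 + \left(4 - 3\right)^{2}\right)}{1386} = \frac{5545 \cdot 1^{2} \left(3 + 1^{2}\right)}{1386} = \frac{5545 \cdot 1 \left(3 + 1\right)}{1386} = \frac{5545 \cdot 1 \cdot 4}{1386} = \frac{5545}{1386} \cdot 4 = \frac{11090}{693}$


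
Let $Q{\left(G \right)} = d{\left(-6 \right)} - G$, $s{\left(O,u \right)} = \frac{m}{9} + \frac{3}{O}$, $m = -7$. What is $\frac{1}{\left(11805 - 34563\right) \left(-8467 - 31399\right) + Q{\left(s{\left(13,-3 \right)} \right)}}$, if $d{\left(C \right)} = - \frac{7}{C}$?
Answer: $\frac{234}{212301280553} \approx 1.1022 \cdot 10^{-9}$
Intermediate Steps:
$s{\left(O,u \right)} = - \frac{7}{9} + \frac{3}{O}$
$Q{\left(G \right)} = \frac{7}{6} - G$ ($Q{\left(G \right)} = - \frac{7}{-6} - G = \left(-7\right) \left(- \frac{1}{6}\right) - G = \frac{7}{6} - G$)
$\frac{1}{\left(11805 - 34563\right) \left(-8467 - 31399\right) + Q{\left(s{\left(13,-3 \right)} \right)}} = \frac{1}{\left(11805 - 34563\right) \left(-8467 - 31399\right) + \left(\frac{7}{6} - \left(- \frac{7}{9} + \frac{3}{13}\right)\right)} = \frac{1}{\left(-22758\right) \left(-39866\right) + \left(\frac{7}{6} - \left(- \frac{7}{9} + 3 \cdot \frac{1}{13}\right)\right)} = \frac{1}{907270428 + \left(\frac{7}{6} - \left(- \frac{7}{9} + \frac{3}{13}\right)\right)} = \frac{1}{907270428 + \left(\frac{7}{6} - - \frac{64}{117}\right)} = \frac{1}{907270428 + \left(\frac{7}{6} + \frac{64}{117}\right)} = \frac{1}{907270428 + \frac{401}{234}} = \frac{1}{\frac{212301280553}{234}} = \frac{234}{212301280553}$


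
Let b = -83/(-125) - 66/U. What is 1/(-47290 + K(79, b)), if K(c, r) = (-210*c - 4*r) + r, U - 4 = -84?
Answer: -1000/63884467 ≈ -1.5653e-5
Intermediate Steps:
U = -80 (U = 4 - 84 = -80)
b = 1489/1000 (b = -83/(-125) - 66/(-80) = -83*(-1/125) - 66*(-1/80) = 83/125 + 33/40 = 1489/1000 ≈ 1.4890)
K(c, r) = -210*c - 3*r
1/(-47290 + K(79, b)) = 1/(-47290 + (-210*79 - 3*1489/1000)) = 1/(-47290 + (-16590 - 4467/1000)) = 1/(-47290 - 16594467/1000) = 1/(-63884467/1000) = -1000/63884467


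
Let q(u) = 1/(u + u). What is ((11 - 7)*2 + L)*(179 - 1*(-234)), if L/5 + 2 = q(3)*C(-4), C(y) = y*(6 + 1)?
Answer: -31388/3 ≈ -10463.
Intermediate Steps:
q(u) = 1/(2*u)
C(y) = 7*y (C(y) = y*7 = 7*y)
L = -100/3 (L = -10 + 5*(((1/2)/3)*(7*(-4))) = -10 + 5*(((1/2)*(1/3))*(-28)) = -10 + 5*((1/6)*(-28)) = -10 + 5*(-14/3) = -10 - 70/3 = -100/3 ≈ -33.333)
((11 - 7)*2 + L)*(179 - 1*(-234)) = ((11 - 7)*2 - 100/3)*(179 - 1*(-234)) = (4*2 - 100/3)*(179 + 234) = (8 - 100/3)*413 = -76/3*413 = -31388/3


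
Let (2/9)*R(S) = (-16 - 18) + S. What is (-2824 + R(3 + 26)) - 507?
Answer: -6707/2 ≈ -3353.5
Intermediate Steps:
R(S) = -153 + 9*S/2 (R(S) = 9*((-16 - 18) + S)/2 = 9*(-34 + S)/2 = -153 + 9*S/2)
(-2824 + R(3 + 26)) - 507 = (-2824 + (-153 + 9*(3 + 26)/2)) - 507 = (-2824 + (-153 + (9/2)*29)) - 507 = (-2824 + (-153 + 261/2)) - 507 = (-2824 - 45/2) - 507 = -5693/2 - 507 = -6707/2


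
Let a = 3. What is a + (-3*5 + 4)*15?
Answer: -162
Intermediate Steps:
a + (-3*5 + 4)*15 = 3 + (-3*5 + 4)*15 = 3 + (-15 + 4)*15 = 3 - 11*15 = 3 - 165 = -162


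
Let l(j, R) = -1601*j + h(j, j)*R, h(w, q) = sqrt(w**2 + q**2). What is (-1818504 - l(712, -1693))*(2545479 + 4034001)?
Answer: -4464782492160 + 7931010463680*sqrt(2) ≈ 6.7514e+12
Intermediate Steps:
h(w, q) = sqrt(q**2 + w**2)
l(j, R) = -1601*j + R*sqrt(2)*sqrt(j**2) (l(j, R) = -1601*j + sqrt(j**2 + j**2)*R = -1601*j + sqrt(2*j**2)*R = -1601*j + (sqrt(2)*sqrt(j**2))*R = -1601*j + R*sqrt(2)*sqrt(j**2))
(-1818504 - l(712, -1693))*(2545479 + 4034001) = (-1818504 - (-1601*712 - 1693*sqrt(2)*sqrt(712**2)))*(2545479 + 4034001) = (-1818504 - (-1139912 - 1693*sqrt(2)*sqrt(506944)))*6579480 = (-1818504 - (-1139912 - 1693*sqrt(2)*712))*6579480 = (-1818504 - (-1139912 - 1205416*sqrt(2)))*6579480 = (-1818504 + (1139912 + 1205416*sqrt(2)))*6579480 = (-678592 + 1205416*sqrt(2))*6579480 = -4464782492160 + 7931010463680*sqrt(2)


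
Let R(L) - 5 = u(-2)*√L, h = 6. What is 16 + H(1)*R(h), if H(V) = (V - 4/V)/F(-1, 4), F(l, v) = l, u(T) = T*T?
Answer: 31 + 12*√6 ≈ 60.394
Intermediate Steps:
u(T) = T²
R(L) = 5 + 4*√L (R(L) = 5 + (-2)²*√L = 5 + 4*√L)
H(V) = -V + 4/V (H(V) = (V - 4/V)/(-1) = (V - 4/V)*(-1) = -V + 4/V)
16 + H(1)*R(h) = 16 + (-1*1 + 4/1)*(5 + 4*√6) = 16 + (-1 + 4*1)*(5 + 4*√6) = 16 + (-1 + 4)*(5 + 4*√6) = 16 + 3*(5 + 4*√6) = 16 + (15 + 12*√6) = 31 + 12*√6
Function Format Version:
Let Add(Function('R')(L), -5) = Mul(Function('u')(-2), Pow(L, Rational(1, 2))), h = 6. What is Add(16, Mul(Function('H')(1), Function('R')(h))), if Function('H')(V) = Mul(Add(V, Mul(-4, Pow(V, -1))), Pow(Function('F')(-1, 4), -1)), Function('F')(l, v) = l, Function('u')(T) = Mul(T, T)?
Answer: Add(31, Mul(12, Pow(6, Rational(1, 2)))) ≈ 60.394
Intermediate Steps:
Function('u')(T) = Pow(T, 2)
Function('R')(L) = Add(5, Mul(4, Pow(L, Rational(1, 2)))) (Function('R')(L) = Add(5, Mul(Pow(-2, 2), Pow(L, Rational(1, 2)))) = Add(5, Mul(4, Pow(L, Rational(1, 2)))))
Function('H')(V) = Add(Mul(-1, V), Mul(4, Pow(V, -1))) (Function('H')(V) = Mul(Add(V, Mul(-4, Pow(V, -1))), Pow(-1, -1)) = Mul(Add(V, Mul(-4, Pow(V, -1))), -1) = Add(Mul(-1, V), Mul(4, Pow(V, -1))))
Add(16, Mul(Function('H')(1), Function('R')(h))) = Add(16, Mul(Add(Mul(-1, 1), Mul(4, Pow(1, -1))), Add(5, Mul(4, Pow(6, Rational(1, 2)))))) = Add(16, Mul(Add(-1, Mul(4, 1)), Add(5, Mul(4, Pow(6, Rational(1, 2)))))) = Add(16, Mul(Add(-1, 4), Add(5, Mul(4, Pow(6, Rational(1, 2)))))) = Add(16, Mul(3, Add(5, Mul(4, Pow(6, Rational(1, 2)))))) = Add(16, Add(15, Mul(12, Pow(6, Rational(1, 2))))) = Add(31, Mul(12, Pow(6, Rational(1, 2))))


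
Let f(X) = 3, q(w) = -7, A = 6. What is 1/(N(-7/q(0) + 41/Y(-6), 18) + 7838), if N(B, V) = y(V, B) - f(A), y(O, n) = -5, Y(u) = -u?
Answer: 1/7830 ≈ 0.00012771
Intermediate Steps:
N(B, V) = -8 (N(B, V) = -5 - 1*3 = -5 - 3 = -8)
1/(N(-7/q(0) + 41/Y(-6), 18) + 7838) = 1/(-8 + 7838) = 1/7830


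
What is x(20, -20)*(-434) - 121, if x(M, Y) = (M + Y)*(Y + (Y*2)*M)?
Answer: -121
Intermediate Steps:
x(M, Y) = (M + Y)*(Y + 2*M*Y) (x(M, Y) = (M + Y)*(Y + (2*Y)*M) = (M + Y)*(Y + 2*M*Y))
x(20, -20)*(-434) - 121 = -20*(20 - 20 + 2*20**2 + 2*20*(-20))*(-434) - 121 = -20*(20 - 20 + 2*400 - 800)*(-434) - 121 = -20*(20 - 20 + 800 - 800)*(-434) - 121 = -20*0*(-434) - 121 = 0*(-434) - 121 = 0 - 121 = -121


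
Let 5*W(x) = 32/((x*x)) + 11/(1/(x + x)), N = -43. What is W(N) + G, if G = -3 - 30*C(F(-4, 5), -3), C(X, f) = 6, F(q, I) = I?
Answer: -3440957/9245 ≈ -372.20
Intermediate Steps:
G = -183 (G = -3 - 30*6 = -3 - 180 = -183)
W(x) = 22*x/5 + 32/(5*x²) (W(x) = (32/((x*x)) + 11/(1/(x + x)))/5 = (32/(x²) + 11/(1/(2*x)))/5 = (32/x² + 11/((1/(2*x))))/5 = (32/x² + 11*(2*x))/5 = (32/x² + 22*x)/5 = (22*x + 32/x²)/5 = 22*x/5 + 32/(5*x²))
W(N) + G = (⅖)*(16 + 11*(-43)³)/(-43)² - 183 = (⅖)*(1/1849)*(16 + 11*(-79507)) - 183 = (⅖)*(1/1849)*(16 - 874577) - 183 = (⅖)*(1/1849)*(-874561) - 183 = -1749122/9245 - 183 = -3440957/9245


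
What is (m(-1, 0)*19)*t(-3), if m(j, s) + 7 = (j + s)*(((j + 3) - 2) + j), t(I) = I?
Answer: 342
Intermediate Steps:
m(j, s) = -7 + (1 + 2*j)*(j + s) (m(j, s) = -7 + (j + s)*(((j + 3) - 2) + j) = -7 + (j + s)*(((3 + j) - 2) + j) = -7 + (j + s)*((1 + j) + j) = -7 + (j + s)*(1 + 2*j) = -7 + (1 + 2*j)*(j + s))
(m(-1, 0)*19)*t(-3) = ((-7 - 1 + 0 + 2*(-1)² + 2*(-1)*0)*19)*(-3) = ((-7 - 1 + 0 + 2*1 + 0)*19)*(-3) = ((-7 - 1 + 0 + 2 + 0)*19)*(-3) = -6*19*(-3) = -114*(-3) = 342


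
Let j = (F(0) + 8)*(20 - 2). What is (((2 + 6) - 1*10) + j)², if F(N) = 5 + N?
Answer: 53824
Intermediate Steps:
j = 234 (j = ((5 + 0) + 8)*(20 - 2) = (5 + 8)*18 = 13*18 = 234)
(((2 + 6) - 1*10) + j)² = (((2 + 6) - 1*10) + 234)² = ((8 - 10) + 234)² = (-2 + 234)² = 232² = 53824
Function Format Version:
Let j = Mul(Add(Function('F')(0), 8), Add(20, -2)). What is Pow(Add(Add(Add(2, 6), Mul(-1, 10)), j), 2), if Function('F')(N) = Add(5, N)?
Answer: 53824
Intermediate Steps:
j = 234 (j = Mul(Add(Add(5, 0), 8), Add(20, -2)) = Mul(Add(5, 8), 18) = Mul(13, 18) = 234)
Pow(Add(Add(Add(2, 6), Mul(-1, 10)), j), 2) = Pow(Add(Add(Add(2, 6), Mul(-1, 10)), 234), 2) = Pow(Add(Add(8, -10), 234), 2) = Pow(Add(-2, 234), 2) = Pow(232, 2) = 53824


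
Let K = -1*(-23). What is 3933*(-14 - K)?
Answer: -145521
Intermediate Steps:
K = 23
3933*(-14 - K) = 3933*(-14 - 1*23) = 3933*(-14 - 23) = 3933*(-37) = -145521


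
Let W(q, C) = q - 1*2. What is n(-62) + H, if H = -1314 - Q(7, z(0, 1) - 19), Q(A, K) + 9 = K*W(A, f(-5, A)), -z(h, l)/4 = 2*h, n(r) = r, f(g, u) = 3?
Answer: -1272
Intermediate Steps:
z(h, l) = -8*h
W(q, C) = -2 + q (W(q, C) = q - 2 = -2 + q)
Q(A, K) = -9 + K*(-2 + A)
H = -1210 (H = -1314 - (-9 + (-8*0 - 19)*(-2 + 7)) = -1314 - (-9 + (0 - 19)*5) = -1314 - (-9 - 19*5) = -1314 - (-9 - 95) = -1314 - 1*(-104) = -1314 + 104 = -1210)
n(-62) + H = -62 - 1210 = -1272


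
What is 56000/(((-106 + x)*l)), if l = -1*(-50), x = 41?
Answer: -224/13 ≈ -17.231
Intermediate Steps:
l = 50
56000/(((-106 + x)*l)) = 56000/(((-106 + 41)*50)) = 56000/((-65*50)) = 56000/(-3250) = 56000*(-1/3250) = -224/13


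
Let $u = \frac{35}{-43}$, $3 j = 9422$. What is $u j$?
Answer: $- \frac{329770}{129} \approx -2556.4$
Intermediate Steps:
$j = \frac{9422}{3}$ ($j = \frac{1}{3} \cdot 9422 = \frac{9422}{3} \approx 3140.7$)
$u = - \frac{35}{43}$ ($u = 35 \left(- \frac{1}{43}\right) = - \frac{35}{43} \approx -0.81395$)
$u j = \left(- \frac{35}{43}\right) \frac{9422}{3} = - \frac{329770}{129}$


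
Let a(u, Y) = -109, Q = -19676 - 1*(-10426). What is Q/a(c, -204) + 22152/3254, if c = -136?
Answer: 16257034/177343 ≈ 91.670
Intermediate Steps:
Q = -9250 (Q = -19676 + 10426 = -9250)
Q/a(c, -204) + 22152/3254 = -9250/(-109) + 22152/3254 = -9250*(-1/109) + 22152*(1/3254) = 9250/109 + 11076/1627 = 16257034/177343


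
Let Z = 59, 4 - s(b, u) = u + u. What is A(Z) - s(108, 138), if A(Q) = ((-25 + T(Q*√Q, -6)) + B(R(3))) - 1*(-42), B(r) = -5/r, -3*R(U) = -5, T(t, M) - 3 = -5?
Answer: 284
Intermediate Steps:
T(t, M) = -2 (T(t, M) = 3 - 5 = -2)
R(U) = 5/3 (R(U) = -⅓*(-5) = 5/3)
s(b, u) = 4 - 2*u (s(b, u) = 4 - (u + u) = 4 - 2*u)
A(Q) = 12 (A(Q) = ((-25 - 2) - 5/5/3) - 1*(-42) = (-27 - 5*⅗) + 42 = (-27 - 3) + 42 = -30 + 42 = 12)
A(Z) - s(108, 138) = 12 - (4 - 2*138) = 12 - (4 - 276) = 12 - 1*(-272) = 12 + 272 = 284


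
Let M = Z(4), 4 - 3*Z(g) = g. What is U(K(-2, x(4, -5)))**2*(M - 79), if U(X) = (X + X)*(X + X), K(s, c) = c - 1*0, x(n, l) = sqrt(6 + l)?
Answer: -1264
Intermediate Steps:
K(s, c) = c (K(s, c) = c + 0 = c)
Z(g) = 4/3 - g/3
M = 0 (M = 4/3 - 1/3*4 = 4/3 - 4/3 = 0)
U(X) = 4*X**2 (U(X) = (2*X)*(2*X) = 4*X**2)
U(K(-2, x(4, -5)))**2*(M - 79) = (4*(sqrt(6 - 5))**2)**2*(0 - 79) = (4*(sqrt(1))**2)**2*(-79) = (4*1**2)**2*(-79) = (4*1)**2*(-79) = 4**2*(-79) = 16*(-79) = -1264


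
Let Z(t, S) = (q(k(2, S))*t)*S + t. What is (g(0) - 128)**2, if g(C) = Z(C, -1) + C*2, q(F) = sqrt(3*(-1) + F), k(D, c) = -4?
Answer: 16384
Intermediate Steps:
q(F) = sqrt(-3 + F)
Z(t, S) = t + I*S*t*sqrt(7) (Z(t, S) = (sqrt(-3 - 4)*t)*S + t = (sqrt(-7)*t)*S + t = ((I*sqrt(7))*t)*S + t = (I*t*sqrt(7))*S + t = I*S*t*sqrt(7) + t = t + I*S*t*sqrt(7))
g(C) = 2*C + C*(1 - I*sqrt(7)) (g(C) = C*(1 + I*(-1)*sqrt(7)) + C*2 = C*(1 - I*sqrt(7)) + 2*C = 2*C + C*(1 - I*sqrt(7)))
(g(0) - 128)**2 = (0*(3 - I*sqrt(7)) - 128)**2 = (0 - 128)**2 = (-128)**2 = 16384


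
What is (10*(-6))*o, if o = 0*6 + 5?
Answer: -300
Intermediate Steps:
o = 5 (o = 0 + 5 = 5)
(10*(-6))*o = (10*(-6))*5 = -60*5 = -300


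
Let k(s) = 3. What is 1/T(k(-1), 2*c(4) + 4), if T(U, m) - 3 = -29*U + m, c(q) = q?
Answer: -1/72 ≈ -0.013889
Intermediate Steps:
T(U, m) = 3 + m - 29*U (T(U, m) = 3 + (-29*U + m) = 3 + (m - 29*U) = 3 + m - 29*U)
1/T(k(-1), 2*c(4) + 4) = 1/(3 + (2*4 + 4) - 29*3) = 1/(3 + (8 + 4) - 87) = 1/(3 + 12 - 87) = 1/(-72) = -1/72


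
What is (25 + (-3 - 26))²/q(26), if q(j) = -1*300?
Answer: -4/75 ≈ -0.053333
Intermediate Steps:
q(j) = -300
(25 + (-3 - 26))²/q(26) = (25 + (-3 - 26))²/(-300) = (25 - 29)²*(-1/300) = (-4)²*(-1/300) = 16*(-1/300) = -4/75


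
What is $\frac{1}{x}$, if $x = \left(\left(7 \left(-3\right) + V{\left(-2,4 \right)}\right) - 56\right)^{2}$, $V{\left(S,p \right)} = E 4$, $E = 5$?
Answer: $\frac{1}{3249} \approx 0.00030779$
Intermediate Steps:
$V{\left(S,p \right)} = 20$ ($V{\left(S,p \right)} = 5 \cdot 4 = 20$)
$x = 3249$ ($x = \left(\left(7 \left(-3\right) + 20\right) - 56\right)^{2} = \left(\left(-21 + 20\right) - 56\right)^{2} = \left(-1 - 56\right)^{2} = \left(-57\right)^{2} = 3249$)
$\frac{1}{x} = \frac{1}{3249}$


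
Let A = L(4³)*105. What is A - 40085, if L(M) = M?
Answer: -33365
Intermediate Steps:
A = 6720 (A = 4³*105 = 64*105 = 6720)
A - 40085 = 6720 - 40085 = -33365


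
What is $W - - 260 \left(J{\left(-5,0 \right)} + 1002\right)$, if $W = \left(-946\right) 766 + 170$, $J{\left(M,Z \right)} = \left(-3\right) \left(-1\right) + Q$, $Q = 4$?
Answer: $-462126$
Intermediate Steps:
$J{\left(M,Z \right)} = 7$ ($J{\left(M,Z \right)} = \left(-3\right) \left(-1\right) + 4 = 3 + 4 = 7$)
$W = -724466$ ($W = -724636 + 170 = -724466$)
$W - - 260 \left(J{\left(-5,0 \right)} + 1002\right) = -724466 - - 260 \left(7 + 1002\right) = -724466 - \left(-260\right) 1009 = -724466 - -262340 = -724466 + 262340 = -462126$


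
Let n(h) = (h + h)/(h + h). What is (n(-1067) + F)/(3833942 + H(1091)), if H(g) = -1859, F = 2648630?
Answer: 882877/1277361 ≈ 0.69117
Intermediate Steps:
n(h) = 1 (n(h) = (2*h)/((2*h)) = (2*h)*(1/(2*h)) = 1)
(n(-1067) + F)/(3833942 + H(1091)) = (1 + 2648630)/(3833942 - 1859) = 2648631/3832083 = 2648631*(1/3832083) = 882877/1277361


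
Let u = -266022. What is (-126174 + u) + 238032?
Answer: -154164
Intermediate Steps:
(-126174 + u) + 238032 = (-126174 - 266022) + 238032 = -392196 + 238032 = -154164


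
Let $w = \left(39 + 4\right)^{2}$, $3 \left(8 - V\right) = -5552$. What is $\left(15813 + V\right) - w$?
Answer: $\frac{47468}{3} \approx 15823.0$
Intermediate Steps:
$V = \frac{5576}{3}$ ($V = 8 - - \frac{5552}{3} = 8 + \frac{5552}{3} = \frac{5576}{3} \approx 1858.7$)
$w = 1849$ ($w = 43^{2} = 1849$)
$\left(15813 + V\right) - w = \left(15813 + \frac{5576}{3}\right) - 1849 = \frac{53015}{3} - 1849 = \frac{47468}{3}$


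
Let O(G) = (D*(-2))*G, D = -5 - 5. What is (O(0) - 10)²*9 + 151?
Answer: 1051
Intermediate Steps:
D = -10
O(G) = 20*G (O(G) = (-10*(-2))*G = 20*G)
(O(0) - 10)²*9 + 151 = (20*0 - 10)²*9 + 151 = (0 - 10)²*9 + 151 = (-10)²*9 + 151 = 100*9 + 151 = 900 + 151 = 1051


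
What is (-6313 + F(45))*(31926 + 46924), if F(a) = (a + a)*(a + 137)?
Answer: 793782950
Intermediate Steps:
F(a) = 2*a*(137 + a) (F(a) = (2*a)*(137 + a) = 2*a*(137 + a))
(-6313 + F(45))*(31926 + 46924) = (-6313 + 2*45*(137 + 45))*(31926 + 46924) = (-6313 + 2*45*182)*78850 = (-6313 + 16380)*78850 = 10067*78850 = 793782950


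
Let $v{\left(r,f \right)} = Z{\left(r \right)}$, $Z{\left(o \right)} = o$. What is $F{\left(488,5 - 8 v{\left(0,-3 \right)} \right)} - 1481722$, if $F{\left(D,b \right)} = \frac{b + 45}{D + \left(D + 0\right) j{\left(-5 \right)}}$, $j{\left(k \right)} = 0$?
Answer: $- \frac{361540143}{244} \approx -1.4817 \cdot 10^{6}$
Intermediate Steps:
$v{\left(r,f \right)} = r$
$F{\left(D,b \right)} = \frac{45 + b}{D}$ ($F{\left(D,b \right)} = \frac{b + 45}{D + \left(D + 0\right) 0} = \frac{45 + b}{D + D 0} = \frac{45 + b}{D + 0} = \frac{45 + b}{D}$)
$F{\left(488,5 - 8 v{\left(0,-3 \right)} \right)} - 1481722 = \frac{45 + \left(5 - 0\right)}{488} - 1481722 = \frac{45 + \left(5 + 0\right)}{488} - 1481722 = \frac{45 + 5}{488} - 1481722 = \frac{1}{488} \cdot 50 - 1481722 = \frac{25}{244} - 1481722 = - \frac{361540143}{244}$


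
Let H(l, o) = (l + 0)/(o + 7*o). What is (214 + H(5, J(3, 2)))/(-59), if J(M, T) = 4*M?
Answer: -20549/5664 ≈ -3.6280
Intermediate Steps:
H(l, o) = l/(8*o) (H(l, o) = l/((8*o)) = l*(1/(8*o)) = l/(8*o))
(214 + H(5, J(3, 2)))/(-59) = (214 + (⅛)*5/(4*3))/(-59) = -(214 + (⅛)*5/12)/59 = -(214 + (⅛)*5*(1/12))/59 = -(214 + 5/96)/59 = -1/59*20549/96 = -20549/5664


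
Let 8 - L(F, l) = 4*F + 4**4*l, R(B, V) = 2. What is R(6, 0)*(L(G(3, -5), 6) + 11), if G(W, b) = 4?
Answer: -3066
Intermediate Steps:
L(F, l) = 8 - 256*l - 4*F (L(F, l) = 8 - (4*F + 4**4*l) = 8 - (4*F + 256*l) = 8 + (-256*l - 4*F) = 8 - 256*l - 4*F)
R(6, 0)*(L(G(3, -5), 6) + 11) = 2*((8 - 256*6 - 4*4) + 11) = 2*((8 - 1536 - 16) + 11) = 2*(-1544 + 11) = 2*(-1533) = -3066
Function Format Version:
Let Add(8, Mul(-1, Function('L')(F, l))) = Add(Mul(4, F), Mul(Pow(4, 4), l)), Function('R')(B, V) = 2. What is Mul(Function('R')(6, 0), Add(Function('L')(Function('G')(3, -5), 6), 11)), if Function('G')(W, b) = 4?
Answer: -3066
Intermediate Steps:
Function('L')(F, l) = Add(8, Mul(-256, l), Mul(-4, F)) (Function('L')(F, l) = Add(8, Mul(-1, Add(Mul(4, F), Mul(Pow(4, 4), l)))) = Add(8, Mul(-1, Add(Mul(4, F), Mul(256, l)))) = Add(8, Add(Mul(-256, l), Mul(-4, F))) = Add(8, Mul(-256, l), Mul(-4, F)))
Mul(Function('R')(6, 0), Add(Function('L')(Function('G')(3, -5), 6), 11)) = Mul(2, Add(Add(8, Mul(-256, 6), Mul(-4, 4)), 11)) = Mul(2, Add(Add(8, -1536, -16), 11)) = Mul(2, Add(-1544, 11)) = Mul(2, -1533) = -3066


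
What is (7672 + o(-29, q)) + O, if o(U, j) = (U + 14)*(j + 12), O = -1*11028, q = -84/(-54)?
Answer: -10678/3 ≈ -3559.3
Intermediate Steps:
q = 14/9 (q = -84*(-1/54) = 14/9 ≈ 1.5556)
O = -11028
o(U, j) = (12 + j)*(14 + U) (o(U, j) = (14 + U)*(12 + j) = (12 + j)*(14 + U))
(7672 + o(-29, q)) + O = (7672 + (168 + 12*(-29) + 14*(14/9) - 29*14/9)) - 11028 = (7672 + (168 - 348 + 196/9 - 406/9)) - 11028 = (7672 - 610/3) - 11028 = 22406/3 - 11028 = -10678/3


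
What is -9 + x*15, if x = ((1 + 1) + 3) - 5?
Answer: -9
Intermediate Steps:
x = 0 (x = (2 + 3) - 5 = 5 - 5 = 0)
-9 + x*15 = -9 + 0*15 = -9 + 0 = -9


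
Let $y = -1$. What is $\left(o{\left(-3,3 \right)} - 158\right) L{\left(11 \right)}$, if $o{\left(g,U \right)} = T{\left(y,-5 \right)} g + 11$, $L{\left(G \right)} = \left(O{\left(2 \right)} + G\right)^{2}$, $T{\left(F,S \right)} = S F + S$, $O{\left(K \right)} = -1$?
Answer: $-14700$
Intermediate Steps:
$T{\left(F,S \right)} = S + F S$ ($T{\left(F,S \right)} = F S + S = S + F S$)
$L{\left(G \right)} = \left(-1 + G\right)^{2}$
$o{\left(g,U \right)} = 11$ ($o{\left(g,U \right)} = - 5 \left(1 - 1\right) g + 11 = \left(-5\right) 0 g + 11 = 0 g + 11 = 0 + 11 = 11$)
$\left(o{\left(-3,3 \right)} - 158\right) L{\left(11 \right)} = \left(11 - 158\right) \left(-1 + 11\right)^{2} = - 147 \cdot 10^{2} = \left(-147\right) 100 = -14700$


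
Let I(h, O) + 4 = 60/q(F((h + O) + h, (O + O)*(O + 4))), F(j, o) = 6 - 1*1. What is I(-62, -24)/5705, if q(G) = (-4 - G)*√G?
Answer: -4/5705 - 4*√5/17115 ≈ -0.0012237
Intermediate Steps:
F(j, o) = 5 (F(j, o) = 6 - 1 = 5)
q(G) = √G*(-4 - G)
I(h, O) = -4 - 4*√5/3 (I(h, O) = -4 + 60/((√5*(-4 - 1*5))) = -4 + 60/((√5*(-4 - 5))) = -4 + 60/((√5*(-9))) = -4 + 60/((-9*√5)) = -4 + 60*(-√5/45) = -4 - 4*√5/3)
I(-62, -24)/5705 = (-4 - 4*√5/3)/5705 = (-4 - 4*√5/3)*(1/5705) = -4/5705 - 4*√5/17115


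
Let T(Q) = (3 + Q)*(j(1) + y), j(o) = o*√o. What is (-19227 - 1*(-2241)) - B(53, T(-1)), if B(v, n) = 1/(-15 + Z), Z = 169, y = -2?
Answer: -2615845/154 ≈ -16986.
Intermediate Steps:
j(o) = o^(3/2)
T(Q) = -3 - Q (T(Q) = (3 + Q)*(1^(3/2) - 2) = (3 + Q)*(1 - 2) = (3 + Q)*(-1) = -3 - Q)
B(v, n) = 1/154 (B(v, n) = 1/(-15 + 169) = 1/154)
(-19227 - 1*(-2241)) - B(53, T(-1)) = (-19227 - 1*(-2241)) - 1*1/154 = (-19227 + 2241) - 1/154 = -16986 - 1/154 = -2615845/154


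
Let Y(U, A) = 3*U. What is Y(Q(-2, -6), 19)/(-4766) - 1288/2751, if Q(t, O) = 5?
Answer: -882839/1873038 ≈ -0.47134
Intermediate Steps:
Y(Q(-2, -6), 19)/(-4766) - 1288/2751 = (3*5)/(-4766) - 1288/2751 = 15*(-1/4766) - 1288*1/2751 = -15/4766 - 184/393 = -882839/1873038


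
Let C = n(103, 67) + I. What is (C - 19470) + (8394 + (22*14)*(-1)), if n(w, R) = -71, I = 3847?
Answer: -7608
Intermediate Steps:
C = 3776 (C = -71 + 3847 = 3776)
(C - 19470) + (8394 + (22*14)*(-1)) = (3776 - 19470) + (8394 + (22*14)*(-1)) = -15694 + (8394 + 308*(-1)) = -15694 + (8394 - 308) = -15694 + 8086 = -7608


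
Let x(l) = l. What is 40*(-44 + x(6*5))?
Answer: -560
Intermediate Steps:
40*(-44 + x(6*5)) = 40*(-44 + 6*5) = 40*(-44 + 30) = 40*(-14) = -560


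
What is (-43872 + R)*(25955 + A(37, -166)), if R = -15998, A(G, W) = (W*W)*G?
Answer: -62595701490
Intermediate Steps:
A(G, W) = G*W² (A(G, W) = W²*G = G*W²)
(-43872 + R)*(25955 + A(37, -166)) = (-43872 - 15998)*(25955 + 37*(-166)²) = -59870*(25955 + 37*27556) = -59870*(25955 + 1019572) = -59870*1045527 = -62595701490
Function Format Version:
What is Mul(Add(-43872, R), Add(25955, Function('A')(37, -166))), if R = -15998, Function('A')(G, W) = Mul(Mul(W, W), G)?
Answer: -62595701490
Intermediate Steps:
Function('A')(G, W) = Mul(G, Pow(W, 2)) (Function('A')(G, W) = Mul(Pow(W, 2), G) = Mul(G, Pow(W, 2)))
Mul(Add(-43872, R), Add(25955, Function('A')(37, -166))) = Mul(Add(-43872, -15998), Add(25955, Mul(37, Pow(-166, 2)))) = Mul(-59870, Add(25955, Mul(37, 27556))) = Mul(-59870, Add(25955, 1019572)) = Mul(-59870, 1045527) = -62595701490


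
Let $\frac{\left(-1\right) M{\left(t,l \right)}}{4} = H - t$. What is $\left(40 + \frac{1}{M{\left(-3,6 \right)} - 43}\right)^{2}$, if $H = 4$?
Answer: $\frac{8059921}{5041} \approx 1598.9$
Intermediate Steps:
$M{\left(t,l \right)} = -16 + 4 t$ ($M{\left(t,l \right)} = - 4 \left(4 - t\right) = -16 + 4 t$)
$\left(40 + \frac{1}{M{\left(-3,6 \right)} - 43}\right)^{2} = \left(40 + \frac{1}{\left(-16 + 4 \left(-3\right)\right) - 43}\right)^{2} = \left(40 + \frac{1}{\left(-16 - 12\right) - 43}\right)^{2} = \left(40 + \frac{1}{-28 - 43}\right)^{2} = \left(40 + \frac{1}{-71}\right)^{2} = \left(40 - \frac{1}{71}\right)^{2} = \left(\frac{2839}{71}\right)^{2} = \frac{8059921}{5041}$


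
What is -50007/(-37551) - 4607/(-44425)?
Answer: 798186144/556067725 ≈ 1.4354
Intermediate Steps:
-50007/(-37551) - 4607/(-44425) = -50007*(-1/37551) - 4607*(-1/44425) = 16669/12517 + 4607/44425 = 798186144/556067725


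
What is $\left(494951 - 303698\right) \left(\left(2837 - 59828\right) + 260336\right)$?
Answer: $38890341285$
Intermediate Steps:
$\left(494951 - 303698\right) \left(\left(2837 - 59828\right) + 260336\right) = 191253 \left(\left(2837 - 59828\right) + 260336\right) = 191253 \left(-56991 + 260336\right) = 191253 \cdot 203345 = 38890341285$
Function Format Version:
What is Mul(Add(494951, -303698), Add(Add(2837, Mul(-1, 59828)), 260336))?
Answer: 38890341285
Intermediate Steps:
Mul(Add(494951, -303698), Add(Add(2837, Mul(-1, 59828)), 260336)) = Mul(191253, Add(Add(2837, -59828), 260336)) = Mul(191253, Add(-56991, 260336)) = Mul(191253, 203345) = 38890341285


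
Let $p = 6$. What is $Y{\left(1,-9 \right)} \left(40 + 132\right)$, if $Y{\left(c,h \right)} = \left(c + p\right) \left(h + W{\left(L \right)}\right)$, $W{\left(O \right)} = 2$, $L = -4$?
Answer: $-8428$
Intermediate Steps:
$Y{\left(c,h \right)} = \left(2 + h\right) \left(6 + c\right)$ ($Y{\left(c,h \right)} = \left(c + 6\right) \left(h + 2\right) = \left(6 + c\right) \left(2 + h\right) = \left(2 + h\right) \left(6 + c\right)$)
$Y{\left(1,-9 \right)} \left(40 + 132\right) = \left(12 + 2 \cdot 1 + 6 \left(-9\right) + 1 \left(-9\right)\right) \left(40 + 132\right) = \left(12 + 2 - 54 - 9\right) 172 = \left(-49\right) 172 = -8428$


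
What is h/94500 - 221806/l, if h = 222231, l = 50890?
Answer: -45958721/22900500 ≈ -2.0069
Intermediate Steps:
h/94500 - 221806/l = 222231/94500 - 221806/50890 = 222231*(1/94500) - 221806*1/50890 = 74077/31500 - 110903/25445 = -45958721/22900500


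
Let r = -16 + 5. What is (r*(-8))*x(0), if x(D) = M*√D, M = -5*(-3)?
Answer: 0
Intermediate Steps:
M = 15
x(D) = 15*√D
r = -11
(r*(-8))*x(0) = (-11*(-8))*(15*√0) = 88*(15*0) = 88*0 = 0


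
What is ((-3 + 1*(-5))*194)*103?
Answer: -159856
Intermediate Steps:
((-3 + 1*(-5))*194)*103 = ((-3 - 5)*194)*103 = -8*194*103 = -1552*103 = -159856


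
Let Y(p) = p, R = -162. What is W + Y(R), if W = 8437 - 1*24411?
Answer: -16136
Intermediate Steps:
W = -15974 (W = 8437 - 24411 = -15974)
W + Y(R) = -15974 - 162 = -16136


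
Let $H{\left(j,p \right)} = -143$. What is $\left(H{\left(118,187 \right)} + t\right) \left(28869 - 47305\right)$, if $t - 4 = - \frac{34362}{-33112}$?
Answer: $\frac{10527430727}{4139} \approx 2.5435 \cdot 10^{6}$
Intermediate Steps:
$t = \frac{83405}{16556}$ ($t = 4 - \frac{34362}{-33112} = 4 - - \frac{17181}{16556} = 4 + \frac{17181}{16556} = \frac{83405}{16556} \approx 5.0378$)
$\left(H{\left(118,187 \right)} + t\right) \left(28869 - 47305\right) = \left(-143 + \frac{83405}{16556}\right) \left(28869 - 47305\right) = \left(- \frac{2284103}{16556}\right) \left(-18436\right) = \frac{10527430727}{4139}$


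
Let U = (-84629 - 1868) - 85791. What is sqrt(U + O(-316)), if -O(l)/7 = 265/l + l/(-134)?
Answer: I*sqrt(19308370411871)/10586 ≈ 415.09*I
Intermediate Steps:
U = -172288 (U = -86497 - 85791 = -172288)
O(l) = -1855/l + 7*l/134 (O(l) = -7*(265/l + l/(-134)) = -7*(265/l + l*(-1/134)) = -7*(265/l - l/134) = -1855/l + 7*l/134)
sqrt(U + O(-316)) = sqrt(-172288 + (-1855/(-316) + (7/134)*(-316))) = sqrt(-172288 + (-1855*(-1/316) - 1106/67)) = sqrt(-172288 + (1855/316 - 1106/67)) = sqrt(-172288 - 225211/21172) = sqrt(-3647906747/21172) = I*sqrt(19308370411871)/10586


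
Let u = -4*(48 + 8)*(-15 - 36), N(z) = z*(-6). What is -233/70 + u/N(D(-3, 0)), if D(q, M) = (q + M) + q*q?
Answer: -67339/210 ≈ -320.66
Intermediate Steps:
D(q, M) = M + q + q**2 (D(q, M) = (M + q) + q**2 = M + q + q**2)
N(z) = -6*z
u = 11424 (u = -224*(-51) = -4*(-2856) = 11424)
-233/70 + u/N(D(-3, 0)) = -233/70 + 11424/((-6*(0 - 3 + (-3)**2))) = -233*1/70 + 11424/((-6*(0 - 3 + 9))) = -233/70 + 11424/((-6*6)) = -233/70 + 11424/(-36) = -233/70 + 11424*(-1/36) = -233/70 - 952/3 = -67339/210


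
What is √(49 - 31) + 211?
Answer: 211 + 3*√2 ≈ 215.24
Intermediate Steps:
√(49 - 31) + 211 = √18 + 211 = 3*√2 + 211 = 211 + 3*√2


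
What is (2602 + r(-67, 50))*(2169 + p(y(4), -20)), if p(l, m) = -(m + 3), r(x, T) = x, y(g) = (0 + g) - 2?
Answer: 5541510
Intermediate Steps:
y(g) = -2 + g (y(g) = g - 2 = -2 + g)
p(l, m) = -3 - m (p(l, m) = -(3 + m) = -3 - m)
(2602 + r(-67, 50))*(2169 + p(y(4), -20)) = (2602 - 67)*(2169 + (-3 - 1*(-20))) = 2535*(2169 + (-3 + 20)) = 2535*(2169 + 17) = 2535*2186 = 5541510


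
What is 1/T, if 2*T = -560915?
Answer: -2/560915 ≈ -3.5656e-6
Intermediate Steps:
T = -560915/2 (T = (½)*(-560915) = -560915/2 ≈ -2.8046e+5)
1/T = 1/(-560915/2) = -2/560915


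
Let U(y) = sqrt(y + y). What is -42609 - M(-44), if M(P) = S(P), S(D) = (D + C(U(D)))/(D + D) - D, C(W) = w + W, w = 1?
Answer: -3753507/88 + I*sqrt(22)/44 ≈ -42654.0 + 0.1066*I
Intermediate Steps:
U(y) = sqrt(2)*sqrt(y) (U(y) = sqrt(2*y) = sqrt(2)*sqrt(y))
C(W) = 1 + W
S(D) = -D + (1 + D + sqrt(2)*sqrt(D))/(2*D) (S(D) = (D + (1 + sqrt(2)*sqrt(D)))/(D + D) - D = (1 + D + sqrt(2)*sqrt(D))/((2*D)) - D = (1 + D + sqrt(2)*sqrt(D))*(1/(2*D)) - D = (1 + D + sqrt(2)*sqrt(D))/(2*D) - D = -D + (1 + D + sqrt(2)*sqrt(D))/(2*D))
M(P) = (1 + P*(1 - 2*P) + sqrt(2)*sqrt(P))/(2*P)
-42609 - M(-44) = -42609 - (1 - 44*(1 - 2*(-44)) + sqrt(2)*sqrt(-44))/(2*(-44)) = -42609 - (-1)*(1 - 44*(1 + 88) + sqrt(2)*(2*I*sqrt(11)))/(2*44) = -42609 - (-1)*(1 - 44*89 + 2*I*sqrt(22))/(2*44) = -42609 - (-1)*(1 - 3916 + 2*I*sqrt(22))/(2*44) = -42609 - (-1)*(-3915 + 2*I*sqrt(22))/(2*44) = -42609 - (3915/88 - I*sqrt(22)/44) = -42609 + (-3915/88 + I*sqrt(22)/44) = -3753507/88 + I*sqrt(22)/44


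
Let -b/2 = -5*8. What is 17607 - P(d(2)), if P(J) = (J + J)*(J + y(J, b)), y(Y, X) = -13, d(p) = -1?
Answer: 17579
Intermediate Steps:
b = 80 (b = -(-10)*8 = -2*(-40) = 80)
P(J) = 2*J*(-13 + J) (P(J) = (J + J)*(J - 13) = (2*J)*(-13 + J) = 2*J*(-13 + J))
17607 - P(d(2)) = 17607 - 2*(-1)*(-13 - 1) = 17607 - 2*(-1)*(-14) = 17607 - 1*28 = 17607 - 28 = 17579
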